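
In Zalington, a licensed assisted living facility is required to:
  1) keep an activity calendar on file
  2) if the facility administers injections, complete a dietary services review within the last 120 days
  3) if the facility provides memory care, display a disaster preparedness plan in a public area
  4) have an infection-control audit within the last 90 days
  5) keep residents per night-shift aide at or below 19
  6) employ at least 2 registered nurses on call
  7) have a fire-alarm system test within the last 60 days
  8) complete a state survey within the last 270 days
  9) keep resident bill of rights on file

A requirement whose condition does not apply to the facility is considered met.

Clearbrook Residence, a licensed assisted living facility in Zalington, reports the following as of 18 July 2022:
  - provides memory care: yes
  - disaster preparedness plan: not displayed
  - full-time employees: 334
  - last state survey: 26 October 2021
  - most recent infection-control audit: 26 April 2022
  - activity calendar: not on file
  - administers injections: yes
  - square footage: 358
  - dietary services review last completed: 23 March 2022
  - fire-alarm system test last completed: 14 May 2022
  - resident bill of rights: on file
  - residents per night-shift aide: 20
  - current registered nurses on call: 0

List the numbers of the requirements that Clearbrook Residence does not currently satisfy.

1. activity calendar absent → not met
2. condition 'administers injections' holds; dietary services review 117 days ago vs limit 120 → met
3. condition 'provides memory care' holds; disaster preparedness plan absent → not met
4. infection-control audit 83 days ago vs limit 90 → met
5. residents per night-shift aide 20 > 19 → not met
6. registered nurses on call 0 < 2 → not met
7. fire-alarm system test 65 days ago vs limit 60 → not met
8. state survey 265 days ago vs limit 270 → met
9. resident bill of rights present → met
Not met: 1, 3, 5, 6, 7

1, 3, 5, 6, 7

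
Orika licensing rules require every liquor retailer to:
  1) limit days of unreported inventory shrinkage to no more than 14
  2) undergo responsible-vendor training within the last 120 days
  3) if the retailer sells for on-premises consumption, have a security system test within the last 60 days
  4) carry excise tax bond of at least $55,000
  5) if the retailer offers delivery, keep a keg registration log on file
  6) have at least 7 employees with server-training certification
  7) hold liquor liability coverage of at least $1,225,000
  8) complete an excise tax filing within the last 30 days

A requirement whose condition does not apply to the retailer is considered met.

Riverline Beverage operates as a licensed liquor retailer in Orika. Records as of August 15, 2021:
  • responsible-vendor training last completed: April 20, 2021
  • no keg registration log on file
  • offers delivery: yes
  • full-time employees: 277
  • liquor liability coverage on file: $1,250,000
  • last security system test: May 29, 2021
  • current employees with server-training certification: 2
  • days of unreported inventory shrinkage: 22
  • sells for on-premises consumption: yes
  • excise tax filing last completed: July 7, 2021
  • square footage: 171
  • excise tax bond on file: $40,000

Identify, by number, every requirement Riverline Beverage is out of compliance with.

1. days of unreported inventory shrinkage 22 > 14 → not met
2. responsible-vendor training 117 days ago vs limit 120 → met
3. condition 'sells for on-premises consumption' holds; security system test 78 days ago vs limit 60 → not met
4. excise tax bond $40,000 < $55,000 → not met
5. condition 'offers delivery' holds; keg registration log absent → not met
6. employees with server-training certification 2 < 7 → not met
7. liquor liability coverage $1,250,000 ≥ $1,225,000 → met
8. excise tax filing 39 days ago vs limit 30 → not met
Not met: 1, 3, 4, 5, 6, 8

1, 3, 4, 5, 6, 8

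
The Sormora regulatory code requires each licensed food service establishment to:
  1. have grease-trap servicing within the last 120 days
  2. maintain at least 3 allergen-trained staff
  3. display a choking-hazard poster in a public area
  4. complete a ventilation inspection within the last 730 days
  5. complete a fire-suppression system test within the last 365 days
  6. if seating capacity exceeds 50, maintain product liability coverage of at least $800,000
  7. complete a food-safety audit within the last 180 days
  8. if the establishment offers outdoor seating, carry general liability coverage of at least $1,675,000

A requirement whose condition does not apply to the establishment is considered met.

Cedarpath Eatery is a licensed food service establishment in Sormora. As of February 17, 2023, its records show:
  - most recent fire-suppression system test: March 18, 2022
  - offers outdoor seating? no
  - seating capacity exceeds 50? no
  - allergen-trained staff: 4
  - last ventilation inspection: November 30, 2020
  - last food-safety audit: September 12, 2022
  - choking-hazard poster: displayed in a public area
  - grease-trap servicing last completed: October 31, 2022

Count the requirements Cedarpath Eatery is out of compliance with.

1

1. grease-trap servicing 109 days ago vs limit 120 → met
2. allergen-trained staff 4 ≥ 3 → met
3. choking-hazard poster present → met
4. ventilation inspection 809 days ago vs limit 730 → not met
5. fire-suppression system test 336 days ago vs limit 365 → met
6. condition 'seating capacity exceeds 50' does not hold → requirement n/a → met
7. food-safety audit 158 days ago vs limit 180 → met
8. condition 'offers outdoor seating' does not hold → requirement n/a → met
Not met: 1 of 8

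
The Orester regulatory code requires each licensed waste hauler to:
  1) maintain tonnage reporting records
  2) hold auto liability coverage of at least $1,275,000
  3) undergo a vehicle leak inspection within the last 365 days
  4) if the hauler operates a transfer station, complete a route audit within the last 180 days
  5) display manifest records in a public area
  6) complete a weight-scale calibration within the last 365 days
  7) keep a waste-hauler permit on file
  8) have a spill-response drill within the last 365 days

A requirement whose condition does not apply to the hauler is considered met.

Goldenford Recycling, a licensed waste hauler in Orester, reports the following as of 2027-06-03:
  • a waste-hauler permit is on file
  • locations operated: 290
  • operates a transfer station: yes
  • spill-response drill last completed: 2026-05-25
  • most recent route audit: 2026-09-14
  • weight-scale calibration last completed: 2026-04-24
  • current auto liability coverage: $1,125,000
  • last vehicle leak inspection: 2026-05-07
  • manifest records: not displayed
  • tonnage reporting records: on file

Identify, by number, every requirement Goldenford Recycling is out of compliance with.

2, 3, 4, 5, 6, 8

1. tonnage reporting records present → met
2. auto liability coverage $1,125,000 < $1,275,000 → not met
3. vehicle leak inspection 392 days ago vs limit 365 → not met
4. condition 'operates a transfer station' holds; route audit 262 days ago vs limit 180 → not met
5. manifest records absent → not met
6. weight-scale calibration 405 days ago vs limit 365 → not met
7. waste-hauler permit present → met
8. spill-response drill 374 days ago vs limit 365 → not met
Not met: 2, 3, 4, 5, 6, 8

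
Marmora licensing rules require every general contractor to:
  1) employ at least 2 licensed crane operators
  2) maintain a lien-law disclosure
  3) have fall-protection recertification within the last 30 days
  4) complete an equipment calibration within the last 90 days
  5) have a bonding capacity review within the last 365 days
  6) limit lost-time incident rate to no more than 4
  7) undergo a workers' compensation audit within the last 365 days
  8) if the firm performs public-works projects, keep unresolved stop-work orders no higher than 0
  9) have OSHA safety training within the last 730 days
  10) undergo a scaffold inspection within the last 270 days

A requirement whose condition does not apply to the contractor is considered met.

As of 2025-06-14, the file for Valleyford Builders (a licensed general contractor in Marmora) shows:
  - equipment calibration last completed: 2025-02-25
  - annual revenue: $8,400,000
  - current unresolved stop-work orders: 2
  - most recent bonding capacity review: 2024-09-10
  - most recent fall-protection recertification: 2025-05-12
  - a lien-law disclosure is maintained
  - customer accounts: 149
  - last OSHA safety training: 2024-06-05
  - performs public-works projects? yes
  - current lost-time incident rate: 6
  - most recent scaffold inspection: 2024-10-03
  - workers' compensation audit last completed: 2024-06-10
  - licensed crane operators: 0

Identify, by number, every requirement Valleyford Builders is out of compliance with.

1. licensed crane operators 0 < 2 → not met
2. lien-law disclosure present → met
3. fall-protection recertification 33 days ago vs limit 30 → not met
4. equipment calibration 109 days ago vs limit 90 → not met
5. bonding capacity review 277 days ago vs limit 365 → met
6. lost-time incident rate 6 > 4 → not met
7. workers' compensation audit 369 days ago vs limit 365 → not met
8. condition 'performs public-works projects' holds; unresolved stop-work orders 2 > 0 → not met
9. OSHA safety training 374 days ago vs limit 730 → met
10. scaffold inspection 254 days ago vs limit 270 → met
Not met: 1, 3, 4, 6, 7, 8

1, 3, 4, 6, 7, 8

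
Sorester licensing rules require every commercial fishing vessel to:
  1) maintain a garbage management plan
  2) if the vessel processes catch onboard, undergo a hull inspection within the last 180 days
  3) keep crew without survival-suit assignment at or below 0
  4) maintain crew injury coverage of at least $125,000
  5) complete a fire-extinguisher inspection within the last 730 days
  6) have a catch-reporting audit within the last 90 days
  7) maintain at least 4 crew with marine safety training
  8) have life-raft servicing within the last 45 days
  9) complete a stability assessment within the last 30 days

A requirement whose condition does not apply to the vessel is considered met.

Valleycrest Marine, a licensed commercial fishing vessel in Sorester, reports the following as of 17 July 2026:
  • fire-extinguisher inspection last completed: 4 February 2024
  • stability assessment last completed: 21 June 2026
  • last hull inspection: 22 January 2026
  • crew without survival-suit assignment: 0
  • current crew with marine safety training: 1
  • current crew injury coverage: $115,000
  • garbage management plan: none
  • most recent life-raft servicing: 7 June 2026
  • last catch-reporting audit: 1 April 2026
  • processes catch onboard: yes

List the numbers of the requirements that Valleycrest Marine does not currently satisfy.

1, 4, 5, 6, 7

1. garbage management plan absent → not met
2. condition 'processes catch onboard' holds; hull inspection 176 days ago vs limit 180 → met
3. crew without survival-suit assignment 0 ≤ 0 → met
4. crew injury coverage $115,000 < $125,000 → not met
5. fire-extinguisher inspection 894 days ago vs limit 730 → not met
6. catch-reporting audit 107 days ago vs limit 90 → not met
7. crew with marine safety training 1 < 4 → not met
8. life-raft servicing 40 days ago vs limit 45 → met
9. stability assessment 26 days ago vs limit 30 → met
Not met: 1, 4, 5, 6, 7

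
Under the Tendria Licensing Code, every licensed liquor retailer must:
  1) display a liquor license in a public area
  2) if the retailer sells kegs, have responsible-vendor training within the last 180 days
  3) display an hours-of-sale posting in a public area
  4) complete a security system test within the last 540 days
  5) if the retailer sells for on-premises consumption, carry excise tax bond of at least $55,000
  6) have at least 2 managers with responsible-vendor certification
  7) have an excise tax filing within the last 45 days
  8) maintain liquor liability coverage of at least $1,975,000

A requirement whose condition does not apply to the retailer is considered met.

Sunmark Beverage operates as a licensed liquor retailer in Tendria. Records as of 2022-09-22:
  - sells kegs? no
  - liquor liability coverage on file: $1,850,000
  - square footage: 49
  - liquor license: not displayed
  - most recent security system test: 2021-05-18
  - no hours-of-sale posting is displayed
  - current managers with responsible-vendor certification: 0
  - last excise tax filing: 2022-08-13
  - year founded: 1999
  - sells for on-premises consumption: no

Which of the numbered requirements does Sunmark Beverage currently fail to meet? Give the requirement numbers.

1. liquor license absent → not met
2. condition 'sells kegs' does not hold → requirement n/a → met
3. hours-of-sale posting absent → not met
4. security system test 492 days ago vs limit 540 → met
5. condition 'sells for on-premises consumption' does not hold → requirement n/a → met
6. managers with responsible-vendor certification 0 < 2 → not met
7. excise tax filing 40 days ago vs limit 45 → met
8. liquor liability coverage $1,850,000 < $1,975,000 → not met
Not met: 1, 3, 6, 8

1, 3, 6, 8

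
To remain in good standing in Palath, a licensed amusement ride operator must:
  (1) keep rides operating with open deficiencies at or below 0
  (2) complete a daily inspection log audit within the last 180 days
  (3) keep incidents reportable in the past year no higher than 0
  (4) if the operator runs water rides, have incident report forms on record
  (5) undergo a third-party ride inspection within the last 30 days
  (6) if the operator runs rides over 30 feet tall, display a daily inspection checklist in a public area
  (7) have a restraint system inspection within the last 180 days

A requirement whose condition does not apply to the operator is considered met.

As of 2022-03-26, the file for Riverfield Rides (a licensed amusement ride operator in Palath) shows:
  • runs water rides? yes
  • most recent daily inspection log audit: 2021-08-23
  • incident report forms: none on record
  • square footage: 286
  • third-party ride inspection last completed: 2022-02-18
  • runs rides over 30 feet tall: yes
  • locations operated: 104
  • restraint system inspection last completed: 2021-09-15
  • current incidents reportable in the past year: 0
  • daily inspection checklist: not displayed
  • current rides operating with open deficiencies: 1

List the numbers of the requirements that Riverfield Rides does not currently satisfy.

1. rides operating with open deficiencies 1 > 0 → not met
2. daily inspection log audit 215 days ago vs limit 180 → not met
3. incidents reportable in the past year 0 ≤ 0 → met
4. condition 'runs water rides' holds; incident report forms absent → not met
5. third-party ride inspection 36 days ago vs limit 30 → not met
6. condition 'runs rides over 30 feet tall' holds; daily inspection checklist absent → not met
7. restraint system inspection 192 days ago vs limit 180 → not met
Not met: 1, 2, 4, 5, 6, 7

1, 2, 4, 5, 6, 7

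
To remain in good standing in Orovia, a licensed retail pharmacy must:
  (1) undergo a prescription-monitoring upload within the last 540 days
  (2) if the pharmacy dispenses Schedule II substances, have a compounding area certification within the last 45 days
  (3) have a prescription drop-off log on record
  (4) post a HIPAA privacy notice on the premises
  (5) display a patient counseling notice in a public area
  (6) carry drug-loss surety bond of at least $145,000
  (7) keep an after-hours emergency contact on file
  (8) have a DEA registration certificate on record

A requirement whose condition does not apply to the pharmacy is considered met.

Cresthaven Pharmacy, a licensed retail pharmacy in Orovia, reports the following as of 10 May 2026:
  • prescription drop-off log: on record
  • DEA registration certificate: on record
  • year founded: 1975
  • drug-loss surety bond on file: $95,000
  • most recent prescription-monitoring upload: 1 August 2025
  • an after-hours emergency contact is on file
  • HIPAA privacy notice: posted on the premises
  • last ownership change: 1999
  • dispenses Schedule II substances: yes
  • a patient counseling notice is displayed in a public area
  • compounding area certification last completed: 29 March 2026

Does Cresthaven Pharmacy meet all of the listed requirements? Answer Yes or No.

No

1. prescription-monitoring upload 282 days ago vs limit 540 → met
2. condition 'dispenses Schedule II substances' holds; compounding area certification 42 days ago vs limit 45 → met
3. prescription drop-off log present → met
4. HIPAA privacy notice present → met
5. patient counseling notice present → met
6. drug-loss surety bond $95,000 < $145,000 → not met
7. after-hours emergency contact present → met
8. DEA registration certificate present → met
Not met: 6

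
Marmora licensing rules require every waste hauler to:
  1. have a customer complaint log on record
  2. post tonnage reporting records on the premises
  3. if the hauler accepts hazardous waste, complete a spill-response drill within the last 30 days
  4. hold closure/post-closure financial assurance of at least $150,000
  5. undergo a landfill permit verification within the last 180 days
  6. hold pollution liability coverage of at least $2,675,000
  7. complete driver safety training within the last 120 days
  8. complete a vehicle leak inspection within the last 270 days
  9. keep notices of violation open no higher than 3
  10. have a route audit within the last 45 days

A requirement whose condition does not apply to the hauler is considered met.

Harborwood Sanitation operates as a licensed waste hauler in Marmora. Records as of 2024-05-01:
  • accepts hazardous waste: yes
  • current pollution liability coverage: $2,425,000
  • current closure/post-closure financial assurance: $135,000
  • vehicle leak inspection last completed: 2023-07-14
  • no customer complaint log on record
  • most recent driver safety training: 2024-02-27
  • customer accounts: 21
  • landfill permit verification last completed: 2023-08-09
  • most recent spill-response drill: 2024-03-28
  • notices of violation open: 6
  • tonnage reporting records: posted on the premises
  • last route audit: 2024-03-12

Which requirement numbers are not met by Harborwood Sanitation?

1. customer complaint log absent → not met
2. tonnage reporting records present → met
3. condition 'accepts hazardous waste' holds; spill-response drill 34 days ago vs limit 30 → not met
4. closure/post-closure financial assurance $135,000 < $150,000 → not met
5. landfill permit verification 266 days ago vs limit 180 → not met
6. pollution liability coverage $2,425,000 < $2,675,000 → not met
7. driver safety training 64 days ago vs limit 120 → met
8. vehicle leak inspection 292 days ago vs limit 270 → not met
9. notices of violation open 6 > 3 → not met
10. route audit 50 days ago vs limit 45 → not met
Not met: 1, 3, 4, 5, 6, 8, 9, 10

1, 3, 4, 5, 6, 8, 9, 10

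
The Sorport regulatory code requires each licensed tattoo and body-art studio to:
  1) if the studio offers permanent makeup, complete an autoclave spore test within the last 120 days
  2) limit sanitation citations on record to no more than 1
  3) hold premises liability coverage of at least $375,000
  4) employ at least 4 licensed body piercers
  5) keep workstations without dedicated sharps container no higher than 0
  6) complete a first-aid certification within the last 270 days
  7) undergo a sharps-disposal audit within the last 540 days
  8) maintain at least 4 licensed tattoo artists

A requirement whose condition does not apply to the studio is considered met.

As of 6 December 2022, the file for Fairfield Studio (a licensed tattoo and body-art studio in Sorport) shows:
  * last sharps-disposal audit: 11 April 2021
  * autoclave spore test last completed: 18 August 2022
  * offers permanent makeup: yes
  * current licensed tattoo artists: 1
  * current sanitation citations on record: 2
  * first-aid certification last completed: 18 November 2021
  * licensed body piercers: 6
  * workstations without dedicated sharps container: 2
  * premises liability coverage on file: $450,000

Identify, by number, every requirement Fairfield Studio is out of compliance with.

2, 5, 6, 7, 8

1. condition 'offers permanent makeup' holds; autoclave spore test 110 days ago vs limit 120 → met
2. sanitation citations on record 2 > 1 → not met
3. premises liability coverage $450,000 ≥ $375,000 → met
4. licensed body piercers 6 ≥ 4 → met
5. workstations without dedicated sharps container 2 > 0 → not met
6. first-aid certification 383 days ago vs limit 270 → not met
7. sharps-disposal audit 604 days ago vs limit 540 → not met
8. licensed tattoo artists 1 < 4 → not met
Not met: 2, 5, 6, 7, 8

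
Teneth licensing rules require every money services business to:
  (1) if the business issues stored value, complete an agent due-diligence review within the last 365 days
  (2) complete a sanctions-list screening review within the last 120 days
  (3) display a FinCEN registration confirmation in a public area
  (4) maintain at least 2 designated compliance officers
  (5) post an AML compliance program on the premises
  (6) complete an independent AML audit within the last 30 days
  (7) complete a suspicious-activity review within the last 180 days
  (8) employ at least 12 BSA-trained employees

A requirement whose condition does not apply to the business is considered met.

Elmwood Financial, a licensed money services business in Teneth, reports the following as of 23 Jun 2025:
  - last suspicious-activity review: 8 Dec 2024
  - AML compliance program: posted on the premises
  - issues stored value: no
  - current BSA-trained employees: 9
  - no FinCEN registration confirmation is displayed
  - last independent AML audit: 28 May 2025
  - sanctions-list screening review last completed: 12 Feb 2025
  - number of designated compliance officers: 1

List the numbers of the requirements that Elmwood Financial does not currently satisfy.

1. condition 'issues stored value' does not hold → requirement n/a → met
2. sanctions-list screening review 131 days ago vs limit 120 → not met
3. FinCEN registration confirmation absent → not met
4. designated compliance officers 1 < 2 → not met
5. AML compliance program present → met
6. independent AML audit 26 days ago vs limit 30 → met
7. suspicious-activity review 197 days ago vs limit 180 → not met
8. BSA-trained employees 9 < 12 → not met
Not met: 2, 3, 4, 7, 8

2, 3, 4, 7, 8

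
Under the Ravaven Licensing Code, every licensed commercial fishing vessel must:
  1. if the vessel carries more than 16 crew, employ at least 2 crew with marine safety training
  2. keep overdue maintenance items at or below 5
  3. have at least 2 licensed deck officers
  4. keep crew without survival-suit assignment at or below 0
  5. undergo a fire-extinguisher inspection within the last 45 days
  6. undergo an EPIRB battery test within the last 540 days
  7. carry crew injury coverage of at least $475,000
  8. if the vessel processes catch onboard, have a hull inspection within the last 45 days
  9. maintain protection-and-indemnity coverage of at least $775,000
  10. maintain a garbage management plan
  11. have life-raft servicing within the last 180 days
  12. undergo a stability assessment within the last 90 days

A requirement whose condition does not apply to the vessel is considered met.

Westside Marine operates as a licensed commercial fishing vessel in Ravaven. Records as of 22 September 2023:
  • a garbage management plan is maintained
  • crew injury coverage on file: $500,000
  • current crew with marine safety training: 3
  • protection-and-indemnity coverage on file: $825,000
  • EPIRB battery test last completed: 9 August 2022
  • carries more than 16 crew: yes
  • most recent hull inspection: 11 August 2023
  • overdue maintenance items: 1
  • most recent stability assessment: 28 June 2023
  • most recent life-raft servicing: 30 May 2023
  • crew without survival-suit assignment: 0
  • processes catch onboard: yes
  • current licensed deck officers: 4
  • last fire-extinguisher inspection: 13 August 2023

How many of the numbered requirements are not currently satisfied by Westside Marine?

0

1. condition 'carries more than 16 crew' holds; crew with marine safety training 3 ≥ 2 → met
2. overdue maintenance items 1 ≤ 5 → met
3. licensed deck officers 4 ≥ 2 → met
4. crew without survival-suit assignment 0 ≤ 0 → met
5. fire-extinguisher inspection 40 days ago vs limit 45 → met
6. EPIRB battery test 409 days ago vs limit 540 → met
7. crew injury coverage $500,000 ≥ $475,000 → met
8. condition 'processes catch onboard' holds; hull inspection 42 days ago vs limit 45 → met
9. protection-and-indemnity coverage $825,000 ≥ $775,000 → met
10. garbage management plan present → met
11. life-raft servicing 115 days ago vs limit 180 → met
12. stability assessment 86 days ago vs limit 90 → met
Not met: 0 of 12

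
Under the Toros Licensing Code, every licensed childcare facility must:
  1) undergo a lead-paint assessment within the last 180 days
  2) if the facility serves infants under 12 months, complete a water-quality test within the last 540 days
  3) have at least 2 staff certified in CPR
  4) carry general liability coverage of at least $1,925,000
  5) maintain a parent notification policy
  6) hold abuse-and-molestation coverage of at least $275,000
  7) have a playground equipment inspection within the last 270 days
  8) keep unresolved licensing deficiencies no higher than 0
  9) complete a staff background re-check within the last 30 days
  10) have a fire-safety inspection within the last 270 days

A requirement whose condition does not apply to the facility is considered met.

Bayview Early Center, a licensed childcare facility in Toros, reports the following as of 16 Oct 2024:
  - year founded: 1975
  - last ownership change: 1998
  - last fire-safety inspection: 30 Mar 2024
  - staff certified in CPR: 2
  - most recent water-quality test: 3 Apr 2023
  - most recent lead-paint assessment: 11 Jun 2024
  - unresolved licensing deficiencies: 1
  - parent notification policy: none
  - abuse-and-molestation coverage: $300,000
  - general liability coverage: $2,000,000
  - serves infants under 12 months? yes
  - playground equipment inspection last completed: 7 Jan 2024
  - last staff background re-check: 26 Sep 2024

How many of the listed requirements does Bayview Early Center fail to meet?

4

1. lead-paint assessment 127 days ago vs limit 180 → met
2. condition 'serves infants under 12 months' holds; water-quality test 562 days ago vs limit 540 → not met
3. staff certified in CPR 2 ≥ 2 → met
4. general liability coverage $2,000,000 ≥ $1,925,000 → met
5. parent notification policy absent → not met
6. abuse-and-molestation coverage $300,000 ≥ $275,000 → met
7. playground equipment inspection 283 days ago vs limit 270 → not met
8. unresolved licensing deficiencies 1 > 0 → not met
9. staff background re-check 20 days ago vs limit 30 → met
10. fire-safety inspection 200 days ago vs limit 270 → met
Not met: 4 of 10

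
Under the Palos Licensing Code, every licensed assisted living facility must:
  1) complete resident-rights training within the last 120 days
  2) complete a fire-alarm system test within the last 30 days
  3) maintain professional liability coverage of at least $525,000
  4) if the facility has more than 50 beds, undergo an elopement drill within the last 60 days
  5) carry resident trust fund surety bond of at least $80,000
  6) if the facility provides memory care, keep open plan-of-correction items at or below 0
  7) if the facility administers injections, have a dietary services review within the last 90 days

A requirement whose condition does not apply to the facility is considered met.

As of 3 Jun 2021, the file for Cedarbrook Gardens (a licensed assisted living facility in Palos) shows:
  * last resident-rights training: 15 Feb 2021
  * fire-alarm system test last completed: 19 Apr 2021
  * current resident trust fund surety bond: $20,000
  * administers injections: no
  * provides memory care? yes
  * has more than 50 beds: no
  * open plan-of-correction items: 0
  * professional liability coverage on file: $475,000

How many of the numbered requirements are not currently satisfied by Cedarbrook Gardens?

3

1. resident-rights training 108 days ago vs limit 120 → met
2. fire-alarm system test 45 days ago vs limit 30 → not met
3. professional liability coverage $475,000 < $525,000 → not met
4. condition 'has more than 50 beds' does not hold → requirement n/a → met
5. resident trust fund surety bond $20,000 < $80,000 → not met
6. condition 'provides memory care' holds; open plan-of-correction items 0 ≤ 0 → met
7. condition 'administers injections' does not hold → requirement n/a → met
Not met: 3 of 7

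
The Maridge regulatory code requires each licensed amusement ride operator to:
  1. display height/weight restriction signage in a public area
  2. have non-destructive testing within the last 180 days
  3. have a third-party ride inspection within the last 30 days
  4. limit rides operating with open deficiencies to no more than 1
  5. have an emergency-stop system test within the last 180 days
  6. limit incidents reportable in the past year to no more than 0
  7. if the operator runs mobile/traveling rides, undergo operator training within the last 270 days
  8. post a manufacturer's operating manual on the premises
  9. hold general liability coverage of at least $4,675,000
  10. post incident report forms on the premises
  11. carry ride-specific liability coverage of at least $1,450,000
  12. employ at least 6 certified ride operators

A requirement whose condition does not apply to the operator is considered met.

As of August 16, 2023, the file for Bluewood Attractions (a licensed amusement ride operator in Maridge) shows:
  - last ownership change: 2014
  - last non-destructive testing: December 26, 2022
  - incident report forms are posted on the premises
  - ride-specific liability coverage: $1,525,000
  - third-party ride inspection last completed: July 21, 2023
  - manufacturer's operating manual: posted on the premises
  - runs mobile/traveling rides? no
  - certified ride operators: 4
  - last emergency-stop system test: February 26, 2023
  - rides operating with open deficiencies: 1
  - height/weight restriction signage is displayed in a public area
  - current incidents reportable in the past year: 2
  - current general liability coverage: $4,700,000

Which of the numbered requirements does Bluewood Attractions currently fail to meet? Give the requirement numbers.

1. height/weight restriction signage present → met
2. non-destructive testing 233 days ago vs limit 180 → not met
3. third-party ride inspection 26 days ago vs limit 30 → met
4. rides operating with open deficiencies 1 ≤ 1 → met
5. emergency-stop system test 171 days ago vs limit 180 → met
6. incidents reportable in the past year 2 > 0 → not met
7. condition 'runs mobile/traveling rides' does not hold → requirement n/a → met
8. manufacturer's operating manual present → met
9. general liability coverage $4,700,000 ≥ $4,675,000 → met
10. incident report forms present → met
11. ride-specific liability coverage $1,525,000 ≥ $1,450,000 → met
12. certified ride operators 4 < 6 → not met
Not met: 2, 6, 12

2, 6, 12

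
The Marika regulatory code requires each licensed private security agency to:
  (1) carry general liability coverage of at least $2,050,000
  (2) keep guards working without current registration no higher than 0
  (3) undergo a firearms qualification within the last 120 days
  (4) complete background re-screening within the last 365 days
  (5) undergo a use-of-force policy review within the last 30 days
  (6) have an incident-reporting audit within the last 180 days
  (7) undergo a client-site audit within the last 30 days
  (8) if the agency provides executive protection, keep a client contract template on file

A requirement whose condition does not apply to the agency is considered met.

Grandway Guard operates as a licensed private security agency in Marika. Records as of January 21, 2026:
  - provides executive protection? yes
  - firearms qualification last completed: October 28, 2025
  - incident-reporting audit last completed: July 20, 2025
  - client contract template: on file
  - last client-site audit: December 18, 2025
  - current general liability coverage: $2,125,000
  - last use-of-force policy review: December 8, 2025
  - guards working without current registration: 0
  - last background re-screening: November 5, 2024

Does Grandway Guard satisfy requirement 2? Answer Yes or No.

2. guards working without current registration 0 ≤ 0 → met

Yes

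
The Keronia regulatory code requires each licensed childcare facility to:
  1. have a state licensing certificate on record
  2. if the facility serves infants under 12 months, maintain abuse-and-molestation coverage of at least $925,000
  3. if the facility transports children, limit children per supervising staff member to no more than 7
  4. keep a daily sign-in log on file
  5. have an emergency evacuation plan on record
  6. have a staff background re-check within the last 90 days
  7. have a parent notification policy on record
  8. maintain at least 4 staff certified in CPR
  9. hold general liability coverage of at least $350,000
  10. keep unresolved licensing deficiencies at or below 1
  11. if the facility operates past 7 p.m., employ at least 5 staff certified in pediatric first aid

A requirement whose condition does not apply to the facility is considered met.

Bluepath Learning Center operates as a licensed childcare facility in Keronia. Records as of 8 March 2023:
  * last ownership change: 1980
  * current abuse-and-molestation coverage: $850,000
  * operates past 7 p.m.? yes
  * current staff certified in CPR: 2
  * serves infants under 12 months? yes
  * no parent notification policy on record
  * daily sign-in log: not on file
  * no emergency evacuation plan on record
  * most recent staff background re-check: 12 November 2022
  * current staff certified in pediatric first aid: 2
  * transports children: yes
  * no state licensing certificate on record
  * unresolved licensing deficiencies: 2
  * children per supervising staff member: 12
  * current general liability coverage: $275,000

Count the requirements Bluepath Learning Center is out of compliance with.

11

1. state licensing certificate absent → not met
2. condition 'serves infants under 12 months' holds; abuse-and-molestation coverage $850,000 < $925,000 → not met
3. condition 'transports children' holds; children per supervising staff member 12 > 7 → not met
4. daily sign-in log absent → not met
5. emergency evacuation plan absent → not met
6. staff background re-check 116 days ago vs limit 90 → not met
7. parent notification policy absent → not met
8. staff certified in CPR 2 < 4 → not met
9. general liability coverage $275,000 < $350,000 → not met
10. unresolved licensing deficiencies 2 > 1 → not met
11. condition 'operates past 7 p.m.' holds; staff certified in pediatric first aid 2 < 5 → not met
Not met: 11 of 11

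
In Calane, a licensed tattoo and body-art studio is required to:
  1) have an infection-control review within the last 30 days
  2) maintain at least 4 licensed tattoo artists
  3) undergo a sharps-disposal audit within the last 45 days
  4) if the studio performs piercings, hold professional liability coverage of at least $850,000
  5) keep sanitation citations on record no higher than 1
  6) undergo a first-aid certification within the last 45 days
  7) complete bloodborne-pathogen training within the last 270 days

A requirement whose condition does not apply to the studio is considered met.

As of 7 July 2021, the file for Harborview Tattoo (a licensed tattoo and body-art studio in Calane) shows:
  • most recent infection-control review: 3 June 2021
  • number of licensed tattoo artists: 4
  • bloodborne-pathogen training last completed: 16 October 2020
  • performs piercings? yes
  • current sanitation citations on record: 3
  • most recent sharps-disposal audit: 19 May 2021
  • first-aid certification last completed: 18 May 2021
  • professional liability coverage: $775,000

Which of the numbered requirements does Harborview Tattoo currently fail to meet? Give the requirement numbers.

1, 3, 4, 5, 6

1. infection-control review 34 days ago vs limit 30 → not met
2. licensed tattoo artists 4 ≥ 4 → met
3. sharps-disposal audit 49 days ago vs limit 45 → not met
4. condition 'performs piercings' holds; professional liability coverage $775,000 < $850,000 → not met
5. sanitation citations on record 3 > 1 → not met
6. first-aid certification 50 days ago vs limit 45 → not met
7. bloodborne-pathogen training 264 days ago vs limit 270 → met
Not met: 1, 3, 4, 5, 6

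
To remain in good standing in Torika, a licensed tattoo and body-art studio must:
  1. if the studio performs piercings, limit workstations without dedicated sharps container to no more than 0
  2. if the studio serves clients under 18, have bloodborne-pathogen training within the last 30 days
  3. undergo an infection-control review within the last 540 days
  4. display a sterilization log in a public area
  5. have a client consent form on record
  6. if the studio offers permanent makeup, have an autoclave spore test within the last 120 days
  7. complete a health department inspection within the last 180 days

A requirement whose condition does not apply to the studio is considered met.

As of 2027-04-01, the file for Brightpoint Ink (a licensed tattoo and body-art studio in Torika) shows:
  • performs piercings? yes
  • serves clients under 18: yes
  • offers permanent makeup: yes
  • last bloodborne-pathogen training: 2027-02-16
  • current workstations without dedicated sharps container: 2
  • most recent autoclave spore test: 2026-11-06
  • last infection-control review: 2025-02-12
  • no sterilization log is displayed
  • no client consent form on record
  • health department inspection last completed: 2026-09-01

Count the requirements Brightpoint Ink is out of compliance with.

1. condition 'performs piercings' holds; workstations without dedicated sharps container 2 > 0 → not met
2. condition 'serves clients under 18' holds; bloodborne-pathogen training 44 days ago vs limit 30 → not met
3. infection-control review 778 days ago vs limit 540 → not met
4. sterilization log absent → not met
5. client consent form absent → not met
6. condition 'offers permanent makeup' holds; autoclave spore test 146 days ago vs limit 120 → not met
7. health department inspection 212 days ago vs limit 180 → not met
Not met: 7 of 7

7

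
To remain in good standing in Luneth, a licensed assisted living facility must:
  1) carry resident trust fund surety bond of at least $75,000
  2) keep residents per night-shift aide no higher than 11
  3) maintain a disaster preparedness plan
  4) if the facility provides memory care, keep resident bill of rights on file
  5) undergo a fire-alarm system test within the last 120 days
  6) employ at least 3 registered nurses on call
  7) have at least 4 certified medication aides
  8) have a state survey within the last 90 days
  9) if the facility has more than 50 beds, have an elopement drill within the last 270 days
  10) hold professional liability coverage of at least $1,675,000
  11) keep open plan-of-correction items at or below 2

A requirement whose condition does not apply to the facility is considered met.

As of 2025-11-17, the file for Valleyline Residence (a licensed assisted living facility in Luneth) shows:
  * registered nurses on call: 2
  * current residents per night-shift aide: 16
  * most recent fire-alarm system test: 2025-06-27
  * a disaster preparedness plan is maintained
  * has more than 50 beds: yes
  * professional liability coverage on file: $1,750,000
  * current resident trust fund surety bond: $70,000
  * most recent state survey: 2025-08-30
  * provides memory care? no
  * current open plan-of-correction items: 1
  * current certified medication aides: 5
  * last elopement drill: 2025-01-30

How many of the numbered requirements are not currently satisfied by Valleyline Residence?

1. resident trust fund surety bond $70,000 < $75,000 → not met
2. residents per night-shift aide 16 > 11 → not met
3. disaster preparedness plan present → met
4. condition 'provides memory care' does not hold → requirement n/a → met
5. fire-alarm system test 143 days ago vs limit 120 → not met
6. registered nurses on call 2 < 3 → not met
7. certified medication aides 5 ≥ 4 → met
8. state survey 79 days ago vs limit 90 → met
9. condition 'has more than 50 beds' holds; elopement drill 291 days ago vs limit 270 → not met
10. professional liability coverage $1,750,000 ≥ $1,675,000 → met
11. open plan-of-correction items 1 ≤ 2 → met
Not met: 5 of 11

5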